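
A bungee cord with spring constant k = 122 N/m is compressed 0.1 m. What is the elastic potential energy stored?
PE = ½kx² = ½(122)(0.1)² = 0.61 J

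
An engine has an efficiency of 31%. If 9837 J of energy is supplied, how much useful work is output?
W_out = η·W_in = 0.31·9837 = 3049.47 J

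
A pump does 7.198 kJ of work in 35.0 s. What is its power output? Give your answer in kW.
Convert to SI: W = 7198.0 J, t = 35.0 s
P = W/t = 7198.0/35.0 = 205.657 W = 0.2057 kW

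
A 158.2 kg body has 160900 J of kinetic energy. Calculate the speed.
v = √(2·KE/m) = √(2·160900/158.2) = 45.1 m/s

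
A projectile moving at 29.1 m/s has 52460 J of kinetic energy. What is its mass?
m = 2·KE/v² = 2·52460/(29.1)² = 123.9 kg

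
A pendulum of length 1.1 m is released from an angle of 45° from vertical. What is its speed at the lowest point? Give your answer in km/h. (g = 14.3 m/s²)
h = L(1 − cosθ) = 1.1(1 − cos45°) = 0.322183 m
v = √(2gh) = √(2·14.3·0.322183) = 3.03553 m/s = 10.93 km/h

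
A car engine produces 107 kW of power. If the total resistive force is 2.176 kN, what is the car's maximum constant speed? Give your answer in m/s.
Convert to SI: F = 2176.0 N
P = Fv ⇒ v = P/F = 107000 W/2176.0 N = 49.17 m/s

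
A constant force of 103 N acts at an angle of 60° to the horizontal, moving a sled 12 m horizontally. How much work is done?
W = F·d·cosθ = (103)(12)cos(60°) = 618.0 J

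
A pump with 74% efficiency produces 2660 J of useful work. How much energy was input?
W_in = W_out/η = 2660/0.74 = 3595 J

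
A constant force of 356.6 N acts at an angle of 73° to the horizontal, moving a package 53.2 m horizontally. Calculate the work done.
W = F·d·cosθ = (356.6)(53.2)cos(73°) = 5547 J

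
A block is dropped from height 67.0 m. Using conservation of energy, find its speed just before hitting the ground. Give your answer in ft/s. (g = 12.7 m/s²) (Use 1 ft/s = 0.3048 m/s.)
mgh = ½mv² ⇒ v = √(2gh) = √(2·12.7·67.0) = 41.2529 m/s = 135.3 ft/s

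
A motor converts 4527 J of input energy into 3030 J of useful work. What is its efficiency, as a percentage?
η = W_out/W_in = 3030/4527 = 66.93%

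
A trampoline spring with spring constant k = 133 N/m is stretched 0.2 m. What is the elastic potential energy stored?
PE = ½kx² = ½(133)(0.2)² = 2.66 J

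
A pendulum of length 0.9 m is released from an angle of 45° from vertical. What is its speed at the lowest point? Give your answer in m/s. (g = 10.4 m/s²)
h = L(1 − cosθ) = 0.9(1 − cos45°) = 0.263604 m
v = √(2gh) = √(2·10.4·0.263604) = 2.342 m/s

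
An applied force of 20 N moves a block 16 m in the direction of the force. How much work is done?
W = F·d = (20)(16) = 320.0 J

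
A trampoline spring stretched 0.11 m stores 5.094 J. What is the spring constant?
k = 2·PE/x² = 2·5.094/(0.11)² = 842.0 N/m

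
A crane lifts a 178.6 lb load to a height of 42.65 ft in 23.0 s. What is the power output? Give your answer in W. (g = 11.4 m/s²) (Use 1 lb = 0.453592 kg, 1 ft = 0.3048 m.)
Convert to SI: m = 81.0115 kg, h = 12.9997 m, t = 23.0 s
P = mgh/t = (81.0115)(11.4)(12.9997)/23.0 = 522.0 W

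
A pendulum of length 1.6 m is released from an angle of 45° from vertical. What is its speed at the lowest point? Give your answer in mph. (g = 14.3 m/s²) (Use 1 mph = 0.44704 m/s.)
h = L(1 − cosθ) = 1.6(1 − cos45°) = 0.468629 m
v = √(2gh) = √(2·14.3·0.468629) = 3.66098 m/s = 8.189 mph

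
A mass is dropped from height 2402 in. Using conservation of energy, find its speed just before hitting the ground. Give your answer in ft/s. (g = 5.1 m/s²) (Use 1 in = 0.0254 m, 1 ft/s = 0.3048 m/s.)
Convert to SI: h = 61.0108 m
mgh = ½mv² ⇒ v = √(2gh) = √(2·5.1·61.0108) = 24.9461 m/s = 81.84 ft/s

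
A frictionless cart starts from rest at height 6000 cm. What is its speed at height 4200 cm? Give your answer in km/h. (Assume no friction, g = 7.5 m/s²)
Convert to SI: h₁−h₂ = 18.0 m
mgh₁ = mgh₂ + ½mv² ⇒ v = √(2g(h₁−h₂)) = √(2·7.5·18.0) = 16.4317 m/s = 59.15 km/h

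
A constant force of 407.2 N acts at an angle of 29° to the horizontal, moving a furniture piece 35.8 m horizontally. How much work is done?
W = F·d·cosθ = (407.2)(35.8)cos(29°) = 12750 J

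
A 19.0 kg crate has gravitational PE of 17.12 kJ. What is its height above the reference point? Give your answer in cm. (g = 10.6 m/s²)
Convert to SI: m = 19.0 kg, PE = 17120.0 J
h = PE/(mg) = 17120.0/(19.0·10.6) = 85.00497 m = 8500 cm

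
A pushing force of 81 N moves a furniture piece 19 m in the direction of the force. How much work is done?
W = F·d = (81)(19) = 1539 J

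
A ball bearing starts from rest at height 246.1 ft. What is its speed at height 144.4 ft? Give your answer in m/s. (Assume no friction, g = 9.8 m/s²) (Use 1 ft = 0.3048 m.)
Convert to SI: h₁−h₂ = 30.9982 m
mgh₁ = mgh₂ + ½mv² ⇒ v = √(2g(h₁−h₂)) = √(2·9.8·30.9982) = 24.65 m/s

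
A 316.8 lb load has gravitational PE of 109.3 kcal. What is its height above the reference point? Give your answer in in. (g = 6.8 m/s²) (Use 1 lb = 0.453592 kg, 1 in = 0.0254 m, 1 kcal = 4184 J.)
Convert to SI: m = 143.698 kg, PE = 457311 J
h = PE/(mg) = 457311/(143.698·6.8) = 468.007 m = 18430 in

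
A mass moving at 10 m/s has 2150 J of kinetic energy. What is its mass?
m = 2·KE/v² = 2·2150/(10)² = 43.0 kg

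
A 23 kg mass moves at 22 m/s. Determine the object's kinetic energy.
KE = ½mv² = ½(23)(22)² = 5566.0 J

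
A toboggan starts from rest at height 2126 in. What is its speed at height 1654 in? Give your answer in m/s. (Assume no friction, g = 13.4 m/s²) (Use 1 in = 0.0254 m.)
Convert to SI: h₁−h₂ = 11.9888 m
mgh₁ = mgh₂ + ½mv² ⇒ v = √(2g(h₁−h₂)) = √(2·13.4·11.9888) = 17.92 m/s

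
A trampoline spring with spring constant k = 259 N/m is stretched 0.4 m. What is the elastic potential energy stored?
PE = ½kx² = ½(259)(0.4)² = 20.72 J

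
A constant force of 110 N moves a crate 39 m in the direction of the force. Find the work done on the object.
W = F·d = (110)(39) = 4290 J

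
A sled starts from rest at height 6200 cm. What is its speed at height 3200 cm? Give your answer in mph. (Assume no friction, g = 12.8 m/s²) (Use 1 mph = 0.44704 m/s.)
Convert to SI: h₁−h₂ = 30.0 m
mgh₁ = mgh₂ + ½mv² ⇒ v = √(2g(h₁−h₂)) = √(2·12.8·30.0) = 27.7128 m/s = 61.99 mph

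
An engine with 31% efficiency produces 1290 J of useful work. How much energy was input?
W_in = W_out/η = 1290/0.31 = 4161 J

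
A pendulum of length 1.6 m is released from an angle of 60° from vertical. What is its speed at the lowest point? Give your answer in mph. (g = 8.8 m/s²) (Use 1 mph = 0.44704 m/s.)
h = L(1 − cosθ) = 1.6(1 − cos60°) = 0.8 m
v = √(2gh) = √(2·8.8·0.8) = 3.75233 m/s = 8.394 mph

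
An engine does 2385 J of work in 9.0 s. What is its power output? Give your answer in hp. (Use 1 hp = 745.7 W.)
P = W/t = 2385.0/9.0 = 265.0 W = 0.3554 hp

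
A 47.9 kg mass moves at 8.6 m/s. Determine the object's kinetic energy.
KE = ½mv² = ½(47.9)(8.6)² = 1771 J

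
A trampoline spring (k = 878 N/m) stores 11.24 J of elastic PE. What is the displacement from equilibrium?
x = √(2·PE/k) = √(2·11.24/878) = 0.16 m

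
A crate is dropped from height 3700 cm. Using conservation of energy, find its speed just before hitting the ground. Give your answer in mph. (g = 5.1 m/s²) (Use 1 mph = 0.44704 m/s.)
Convert to SI: h = 37.0 m
mgh = ½mv² ⇒ v = √(2gh) = √(2·5.1·37.0) = 19.4268 m/s = 43.46 mph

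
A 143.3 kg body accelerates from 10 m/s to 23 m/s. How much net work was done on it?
W = ΔKE = ½m(v₂² − v₁²) = ½(143.3)(23² − 10²) = 30737.85 J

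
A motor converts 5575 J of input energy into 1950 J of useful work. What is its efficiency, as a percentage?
η = W_out/W_in = 1950/5575 = 34.98%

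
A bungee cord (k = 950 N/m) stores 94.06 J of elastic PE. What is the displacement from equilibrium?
x = √(2·PE/k) = √(2·94.06/950) = 0.445 m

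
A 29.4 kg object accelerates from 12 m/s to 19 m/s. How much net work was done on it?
W = ΔKE = ½m(v₂² − v₁²) = ½(29.4)(19² − 12²) = 3189.9 J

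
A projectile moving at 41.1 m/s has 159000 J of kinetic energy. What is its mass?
m = 2·KE/v² = 2·159000/(41.1)² = 188.3 kg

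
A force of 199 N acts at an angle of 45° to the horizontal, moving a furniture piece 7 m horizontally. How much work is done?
W = F·d·cosθ = (199)(7)cos(45°) = 985.0 J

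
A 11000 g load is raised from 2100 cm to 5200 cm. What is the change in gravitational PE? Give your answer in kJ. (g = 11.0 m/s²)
Convert to SI: m = 11.0 kg, Δh = 31.0 m
ΔPE = mgΔh = (11.0)(11.0)(31.0) = 3751.0 J = 3.751 kJ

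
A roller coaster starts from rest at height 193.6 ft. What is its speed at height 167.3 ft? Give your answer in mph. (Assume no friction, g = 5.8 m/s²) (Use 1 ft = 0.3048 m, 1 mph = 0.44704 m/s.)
Convert to SI: h₁−h₂ = 8.01624 m
mgh₁ = mgh₂ + ½mv² ⇒ v = √(2g(h₁−h₂)) = √(2·5.8·8.01624) = 9.64305 m/s = 21.57 mph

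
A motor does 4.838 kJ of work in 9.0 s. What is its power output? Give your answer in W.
Convert to SI: W = 4838.0 J, t = 9.0 s
P = W/t = 4838.0/9.0 = 537.6 W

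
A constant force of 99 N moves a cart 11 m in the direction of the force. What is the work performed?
W = F·d = (99)(11) = 1089 J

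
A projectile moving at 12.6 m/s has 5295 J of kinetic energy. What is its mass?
m = 2·KE/v² = 2·5295/(12.6)² = 66.7 kg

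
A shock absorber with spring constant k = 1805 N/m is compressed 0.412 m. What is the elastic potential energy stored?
PE = ½kx² = ½(1805)(0.412)² = 153.2 J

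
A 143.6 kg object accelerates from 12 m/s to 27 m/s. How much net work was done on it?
W = ΔKE = ½m(v₂² − v₁²) = ½(143.6)(27² − 12²) = 42003.0 J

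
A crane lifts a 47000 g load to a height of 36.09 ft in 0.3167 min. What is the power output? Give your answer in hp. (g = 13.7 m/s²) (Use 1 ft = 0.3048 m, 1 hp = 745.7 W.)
Convert to SI: m = 47.0 kg, h = 11.0002 m, t = 19.002 s
P = mgh/t = (47.0)(13.7)(11.0002)/19.002 = 372.753 W = 0.4999 hp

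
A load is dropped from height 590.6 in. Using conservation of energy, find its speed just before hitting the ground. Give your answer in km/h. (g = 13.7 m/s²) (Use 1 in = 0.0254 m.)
Convert to SI: h = 15.0012 m
mgh = ½mv² ⇒ v = √(2gh) = √(2·13.7·15.0012) = 20.274 m/s = 72.99 km/h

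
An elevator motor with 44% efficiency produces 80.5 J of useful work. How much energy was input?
W_in = W_out/η = 80.5/0.44 = 183.0 J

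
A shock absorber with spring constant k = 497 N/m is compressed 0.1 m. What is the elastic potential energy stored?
PE = ½kx² = ½(497)(0.1)² = 2.485 J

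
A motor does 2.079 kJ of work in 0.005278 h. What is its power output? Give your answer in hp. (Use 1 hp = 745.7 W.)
Convert to SI: W = 2079.0 J, t = 19.0008 s
P = W/t = 2079.0/19.0008 = 109.416 W = 0.1467 hp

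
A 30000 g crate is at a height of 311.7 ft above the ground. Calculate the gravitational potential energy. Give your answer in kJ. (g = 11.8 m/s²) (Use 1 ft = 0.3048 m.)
Convert to SI: m = 30.0 kg, h = 95.0062 m
PE = mgh = (30.0)(11.8)(95.0062) = 33632.2 J = 33.63 kJ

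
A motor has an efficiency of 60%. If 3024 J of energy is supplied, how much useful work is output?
W_out = η·W_in = 0.6·3024 = 1814.4 J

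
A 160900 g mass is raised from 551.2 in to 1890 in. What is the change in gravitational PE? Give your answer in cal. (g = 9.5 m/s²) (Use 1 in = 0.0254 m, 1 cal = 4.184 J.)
Convert to SI: m = 160.9 kg, Δh = 34.0055 m
ΔPE = mgΔh = (160.9)(9.5)(34.0055) = 51979.1 J = 12420 cal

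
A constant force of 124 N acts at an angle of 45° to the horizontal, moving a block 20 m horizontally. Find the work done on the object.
W = F·d·cosθ = (124)(20)cos(45°) = 1754 J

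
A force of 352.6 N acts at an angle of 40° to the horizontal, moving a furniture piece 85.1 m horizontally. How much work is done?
W = F·d·cosθ = (352.6)(85.1)cos(40°) = 22990 J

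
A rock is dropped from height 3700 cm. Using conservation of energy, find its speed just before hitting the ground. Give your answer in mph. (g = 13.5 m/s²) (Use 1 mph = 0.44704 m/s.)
Convert to SI: h = 37.0 m
mgh = ½mv² ⇒ v = √(2gh) = √(2·13.5·37.0) = 31.607 m/s = 70.7 mph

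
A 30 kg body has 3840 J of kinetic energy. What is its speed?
v = √(2·KE/m) = √(2·3840/30) = 16.0 m/s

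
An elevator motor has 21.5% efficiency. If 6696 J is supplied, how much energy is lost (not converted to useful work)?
W_lost = W_in(1 − η) = 6696·(1 − 0.215) = 5256 J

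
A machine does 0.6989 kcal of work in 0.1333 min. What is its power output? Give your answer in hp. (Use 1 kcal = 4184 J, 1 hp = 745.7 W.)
Convert to SI: W = 2924.2 J, t = 7.998 s
P = W/t = 2924.2/7.998 = 365.616 W = 0.4903 hp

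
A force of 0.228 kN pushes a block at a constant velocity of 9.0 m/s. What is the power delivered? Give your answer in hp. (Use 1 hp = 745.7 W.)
Convert to SI: F = 228.0 N, v = 9.0 m/s
P = Fv = (228.0)(9.0) = 2052.0 W = 2.752 hp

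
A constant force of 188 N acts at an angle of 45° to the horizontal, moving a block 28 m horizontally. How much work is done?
W = F·d·cosθ = (188)(28)cos(45°) = 3722 J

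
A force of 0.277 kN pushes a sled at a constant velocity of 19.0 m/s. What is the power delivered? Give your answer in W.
Convert to SI: F = 277.0 N, v = 19.0 m/s
P = Fv = (277.0)(19.0) = 5263 W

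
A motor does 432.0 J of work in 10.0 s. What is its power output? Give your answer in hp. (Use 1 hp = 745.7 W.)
P = W/t = 432.0/10.0 = 43.2 W = 0.05793 hp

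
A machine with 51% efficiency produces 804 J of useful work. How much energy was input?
W_in = W_out/η = 804/0.51 = 1576 J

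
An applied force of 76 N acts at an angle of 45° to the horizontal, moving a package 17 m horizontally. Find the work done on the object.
W = F·d·cosθ = (76)(17)cos(45°) = 913.6 J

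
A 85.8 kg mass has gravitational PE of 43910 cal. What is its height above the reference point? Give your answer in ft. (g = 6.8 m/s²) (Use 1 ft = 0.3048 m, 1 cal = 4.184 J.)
Convert to SI: m = 85.8 kg, PE = 183719 J
h = PE/(mg) = 183719/(85.8·6.8) = 314.89 m = 1033 ft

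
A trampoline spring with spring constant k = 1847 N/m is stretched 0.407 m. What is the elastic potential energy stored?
PE = ½kx² = ½(1847)(0.407)² = 153.0 J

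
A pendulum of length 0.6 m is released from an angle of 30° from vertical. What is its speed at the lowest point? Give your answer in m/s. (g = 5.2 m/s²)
h = L(1 − cosθ) = 0.6(1 − cos30°) = 0.0803848 m
v = √(2gh) = √(2·5.2·0.0803848) = 0.9143 m/s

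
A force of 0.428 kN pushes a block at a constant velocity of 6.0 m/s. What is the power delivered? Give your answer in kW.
Convert to SI: F = 428.0 N, v = 6.0 m/s
P = Fv = (428.0)(6.0) = 2568.0 W = 2.568 kW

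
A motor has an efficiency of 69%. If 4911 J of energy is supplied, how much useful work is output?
W_out = η·W_in = 0.69·4911 = 3388.59 J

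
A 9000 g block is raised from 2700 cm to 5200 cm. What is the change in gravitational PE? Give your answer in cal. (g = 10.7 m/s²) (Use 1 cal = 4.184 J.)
Convert to SI: m = 9.0 kg, Δh = 25.0 m
ΔPE = mgΔh = (9.0)(10.7)(25.0) = 2407.5 J = 575.4 cal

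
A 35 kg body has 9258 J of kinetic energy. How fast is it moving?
v = √(2·KE/m) = √(2·9258/35) = 23.0 m/s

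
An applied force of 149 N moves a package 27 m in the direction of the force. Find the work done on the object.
W = F·d = (149)(27) = 4023 J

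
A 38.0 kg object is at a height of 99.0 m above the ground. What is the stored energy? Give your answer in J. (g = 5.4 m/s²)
PE = mgh = (38.0)(5.4)(99.0) = 20310 J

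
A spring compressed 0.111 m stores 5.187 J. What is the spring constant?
k = 2·PE/x² = 2·5.187/(0.111)² = 842.0 N/m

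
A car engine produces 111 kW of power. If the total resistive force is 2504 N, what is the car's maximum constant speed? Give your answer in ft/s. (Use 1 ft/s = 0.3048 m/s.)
P = Fv ⇒ v = P/F = 111000 W/2504.0 N = 44.3291 m/s = 145.4 ft/s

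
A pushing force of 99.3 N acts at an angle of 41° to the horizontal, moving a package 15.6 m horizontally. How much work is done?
W = F·d·cosθ = (99.3)(15.6)cos(41°) = 1169 J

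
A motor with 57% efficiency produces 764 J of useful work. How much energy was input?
W_in = W_out/η = 764/0.57 = 1340 J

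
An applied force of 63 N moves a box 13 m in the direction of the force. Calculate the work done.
W = F·d = (63)(13) = 819.0 J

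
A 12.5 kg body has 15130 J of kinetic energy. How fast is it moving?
v = √(2·KE/m) = √(2·15130/12.5) = 49.2 m/s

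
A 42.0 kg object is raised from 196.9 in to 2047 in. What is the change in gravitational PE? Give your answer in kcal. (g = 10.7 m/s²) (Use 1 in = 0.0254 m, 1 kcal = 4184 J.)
Convert to SI: m = 42.0 kg, Δh = 46.9925 m
ΔPE = mgΔh = (42.0)(10.7)(46.9925) = 21118.4 J = 5.047 kcal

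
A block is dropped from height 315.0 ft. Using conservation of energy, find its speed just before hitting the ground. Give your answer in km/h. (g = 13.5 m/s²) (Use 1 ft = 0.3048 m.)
Convert to SI: h = 96.012 m
mgh = ½mv² ⇒ v = √(2gh) = √(2·13.5·96.012) = 50.9149 m/s = 183.3 km/h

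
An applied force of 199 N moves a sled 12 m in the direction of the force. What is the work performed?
W = F·d = (199)(12) = 2388 J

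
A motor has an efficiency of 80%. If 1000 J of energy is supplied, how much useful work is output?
W_out = η·W_in = 0.8·1000 = 800.0 J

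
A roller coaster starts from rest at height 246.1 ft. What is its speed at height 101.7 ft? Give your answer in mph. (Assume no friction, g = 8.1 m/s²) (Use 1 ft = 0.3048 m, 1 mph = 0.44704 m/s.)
Convert to SI: h₁−h₂ = 44.0131 m
mgh₁ = mgh₂ + ½mv² ⇒ v = √(2g(h₁−h₂)) = √(2·8.1·44.0131) = 26.7023 m/s = 59.73 mph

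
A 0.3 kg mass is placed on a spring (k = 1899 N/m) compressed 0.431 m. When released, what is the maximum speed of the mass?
½kx² = ½mv² ⇒ v = x√(k/m) = (0.431)√(1899/0.3) = 34.29 m/s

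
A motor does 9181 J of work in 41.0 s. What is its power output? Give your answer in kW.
P = W/t = 9181.0/41.0 = 223.927 W = 0.2239 kW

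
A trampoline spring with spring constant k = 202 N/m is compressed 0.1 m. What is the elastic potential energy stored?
PE = ½kx² = ½(202)(0.1)² = 1.01 J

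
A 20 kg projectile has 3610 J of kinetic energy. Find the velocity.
v = √(2·KE/m) = √(2·3610/20) = 19.0 m/s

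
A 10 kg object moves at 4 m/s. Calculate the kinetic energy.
KE = ½mv² = ½(10)(4)² = 80.0 J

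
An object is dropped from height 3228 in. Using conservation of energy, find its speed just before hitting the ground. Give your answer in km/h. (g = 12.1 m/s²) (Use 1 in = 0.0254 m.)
Convert to SI: h = 81.9912 m
mgh = ½mv² ⇒ v = √(2gh) = √(2·12.1·81.9912) = 44.5442 m/s = 160.4 km/h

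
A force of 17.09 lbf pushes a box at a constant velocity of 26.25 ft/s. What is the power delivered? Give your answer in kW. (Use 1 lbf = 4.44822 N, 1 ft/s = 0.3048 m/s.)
Convert to SI: F = 76.0201 N, v = 8.001 m/s
P = Fv = (76.0201)(8.001) = 608.237 W = 0.6082 kW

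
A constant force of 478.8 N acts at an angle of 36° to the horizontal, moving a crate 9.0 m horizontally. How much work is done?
W = F·d·cosθ = (478.8)(9.0)cos(36°) = 3486 J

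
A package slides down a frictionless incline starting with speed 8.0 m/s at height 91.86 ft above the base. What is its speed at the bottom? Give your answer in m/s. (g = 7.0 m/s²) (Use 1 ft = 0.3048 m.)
Convert to SI: v₀ = 8.0 m/s, h = 27.9989 m
½mv₀² + mgh = ½mv² ⇒ v = √(v₀² + 2gh) = √(8.0² + 2·7.0·27.9989) = 21.35 m/s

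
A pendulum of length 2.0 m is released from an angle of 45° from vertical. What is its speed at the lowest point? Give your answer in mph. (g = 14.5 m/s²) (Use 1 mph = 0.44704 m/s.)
h = L(1 − cosθ) = 2.0(1 − cos45°) = 0.585786 m
v = √(2gh) = √(2·14.5·0.585786) = 4.12163 m/s = 9.22 mph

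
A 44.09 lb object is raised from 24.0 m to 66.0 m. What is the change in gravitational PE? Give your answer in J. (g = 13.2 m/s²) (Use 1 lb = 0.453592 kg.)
Convert to SI: m = 19.9989 kg, Δh = 42.0 m
ΔPE = mgΔh = (19.9989)(13.2)(42.0) = 11090 J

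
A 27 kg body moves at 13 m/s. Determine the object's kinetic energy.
KE = ½mv² = ½(27)(13)² = 2281.5 J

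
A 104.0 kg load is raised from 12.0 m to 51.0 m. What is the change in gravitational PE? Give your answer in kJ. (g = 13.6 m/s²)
ΔPE = mgΔh = (104.0)(13.6)(39.0) = 55161.6 J = 55.16 kJ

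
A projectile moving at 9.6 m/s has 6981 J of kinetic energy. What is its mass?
m = 2·KE/v² = 2·6981/(9.6)² = 151.5 kg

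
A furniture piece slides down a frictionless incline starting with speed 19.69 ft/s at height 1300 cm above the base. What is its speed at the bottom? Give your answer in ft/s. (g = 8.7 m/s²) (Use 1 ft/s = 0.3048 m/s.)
Convert to SI: v₀ = 6.00151 m/s, h = 13.0 m
½mv₀² + mgh = ½mv² ⇒ v = √(v₀² + 2gh) = √(6.00151² + 2·8.7·13.0) = 16.1932 m/s = 53.13 ft/s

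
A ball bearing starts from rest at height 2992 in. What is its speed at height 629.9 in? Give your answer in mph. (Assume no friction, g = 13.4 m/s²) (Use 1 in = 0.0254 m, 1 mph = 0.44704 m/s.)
Convert to SI: h₁−h₂ = 59.9973 m
mgh₁ = mgh₂ + ½mv² ⇒ v = √(2g(h₁−h₂)) = √(2·13.4·59.9973) = 40.099 m/s = 89.7 mph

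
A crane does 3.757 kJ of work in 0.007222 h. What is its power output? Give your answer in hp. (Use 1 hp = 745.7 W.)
Convert to SI: W = 3757.0 J, t = 25.9992 s
P = W/t = 3757.0/25.9992 = 144.504 W = 0.1938 hp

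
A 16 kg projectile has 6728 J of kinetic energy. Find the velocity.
v = √(2·KE/m) = √(2·6728/16) = 29.0 m/s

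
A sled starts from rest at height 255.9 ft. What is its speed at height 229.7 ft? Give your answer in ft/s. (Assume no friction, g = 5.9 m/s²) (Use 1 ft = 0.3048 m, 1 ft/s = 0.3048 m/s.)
Convert to SI: h₁−h₂ = 7.98576 m
mgh₁ = mgh₂ + ½mv² ⇒ v = √(2g(h₁−h₂)) = √(2·5.9·7.98576) = 9.70732 m/s = 31.85 ft/s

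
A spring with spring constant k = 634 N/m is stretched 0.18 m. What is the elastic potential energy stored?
PE = ½kx² = ½(634)(0.18)² = 10.27 J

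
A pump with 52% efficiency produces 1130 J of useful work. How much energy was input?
W_in = W_out/η = 1130/0.52 = 2173 J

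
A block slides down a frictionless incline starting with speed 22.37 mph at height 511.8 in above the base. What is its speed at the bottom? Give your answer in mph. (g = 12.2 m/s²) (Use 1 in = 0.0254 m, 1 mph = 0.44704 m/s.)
Convert to SI: v₀ = 10.0003 m/s, h = 12.9997 m
½mv₀² + mgh = ½mv² ⇒ v = √(v₀² + 2gh) = √(10.0003² + 2·12.2·12.9997) = 20.4254 m/s = 45.69 mph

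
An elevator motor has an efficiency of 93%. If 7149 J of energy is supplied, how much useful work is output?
W_out = η·W_in = 0.93·7149 = 6648.57 J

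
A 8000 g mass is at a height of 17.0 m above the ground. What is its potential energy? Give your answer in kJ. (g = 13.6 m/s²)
Convert to SI: m = 8.0 kg, h = 17.0 m
PE = mgh = (8.0)(13.6)(17.0) = 1849.6 J = 1.85 kJ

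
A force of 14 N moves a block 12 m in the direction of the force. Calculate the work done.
W = F·d = (14)(12) = 168.0 J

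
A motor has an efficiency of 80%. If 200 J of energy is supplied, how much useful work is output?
W_out = η·W_in = 0.8·200 = 160.0 J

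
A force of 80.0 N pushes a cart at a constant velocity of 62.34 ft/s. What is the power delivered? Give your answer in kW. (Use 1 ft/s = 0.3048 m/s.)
Convert to SI: F = 80.0 N, v = 19.0012 m/s
P = Fv = (80.0)(19.0012) = 1520.1 W = 1.52 kW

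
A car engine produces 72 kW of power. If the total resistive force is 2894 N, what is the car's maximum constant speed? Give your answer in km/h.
P = Fv ⇒ v = P/F = 72000 W/2894.0 N = 24.8791 m/s = 89.56 km/h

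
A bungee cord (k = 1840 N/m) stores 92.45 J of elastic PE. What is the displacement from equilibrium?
x = √(2·PE/k) = √(2·92.45/1840) = 0.317 m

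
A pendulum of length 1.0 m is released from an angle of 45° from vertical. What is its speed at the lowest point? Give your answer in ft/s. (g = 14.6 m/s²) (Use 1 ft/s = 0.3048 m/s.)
h = L(1 − cosθ) = 1.0(1 − cos45°) = 0.292893 m
v = √(2gh) = √(2·14.6·0.292893) = 2.92446 m/s = 9.595 ft/s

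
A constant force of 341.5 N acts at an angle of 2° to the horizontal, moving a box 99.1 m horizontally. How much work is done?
W = F·d·cosθ = (341.5)(99.1)cos(2°) = 33820 J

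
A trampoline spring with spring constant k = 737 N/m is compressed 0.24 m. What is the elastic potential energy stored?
PE = ½kx² = ½(737)(0.24)² = 21.23 J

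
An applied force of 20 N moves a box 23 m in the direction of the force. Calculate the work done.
W = F·d = (20)(23) = 460.0 J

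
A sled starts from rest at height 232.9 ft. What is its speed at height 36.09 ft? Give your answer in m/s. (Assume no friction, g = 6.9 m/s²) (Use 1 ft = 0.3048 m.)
Convert to SI: h₁−h₂ = 59.9877 m
mgh₁ = mgh₂ + ½mv² ⇒ v = √(2g(h₁−h₂)) = √(2·6.9·59.9877) = 28.77 m/s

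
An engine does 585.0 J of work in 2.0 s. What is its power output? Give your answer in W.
P = W/t = 585.0/2.0 = 292.5 W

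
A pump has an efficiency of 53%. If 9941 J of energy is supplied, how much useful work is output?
W_out = η·W_in = 0.53·9941 = 5268.73 J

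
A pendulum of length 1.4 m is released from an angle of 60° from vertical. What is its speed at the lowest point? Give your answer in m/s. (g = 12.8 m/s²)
h = L(1 − cosθ) = 1.4(1 − cos60°) = 0.7 m
v = √(2gh) = √(2·12.8·0.7) = 4.233 m/s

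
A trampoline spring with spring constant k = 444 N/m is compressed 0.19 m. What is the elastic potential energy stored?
PE = ½kx² = ½(444)(0.19)² = 8.014 J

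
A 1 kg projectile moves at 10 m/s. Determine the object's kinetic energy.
KE = ½mv² = ½(1)(10)² = 50.0 J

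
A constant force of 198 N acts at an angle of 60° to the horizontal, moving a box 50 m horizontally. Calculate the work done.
W = F·d·cosθ = (198)(50)cos(60°) = 4950 J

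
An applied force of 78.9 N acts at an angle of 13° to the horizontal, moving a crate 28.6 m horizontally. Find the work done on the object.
W = F·d·cosθ = (78.9)(28.6)cos(13°) = 2199 J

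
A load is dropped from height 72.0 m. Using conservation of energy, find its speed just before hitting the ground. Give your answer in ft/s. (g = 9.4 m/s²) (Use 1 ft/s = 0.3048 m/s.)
mgh = ½mv² ⇒ v = √(2gh) = √(2·9.4·72.0) = 36.7913 m/s = 120.7 ft/s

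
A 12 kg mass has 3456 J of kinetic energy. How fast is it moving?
v = √(2·KE/m) = √(2·3456/12) = 24.0 m/s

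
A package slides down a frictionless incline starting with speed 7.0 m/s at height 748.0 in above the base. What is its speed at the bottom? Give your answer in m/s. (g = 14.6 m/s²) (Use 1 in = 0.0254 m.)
Convert to SI: v₀ = 7.0 m/s, h = 18.9992 m
½mv₀² + mgh = ½mv² ⇒ v = √(v₀² + 2gh) = √(7.0² + 2·14.6·18.9992) = 24.57 m/s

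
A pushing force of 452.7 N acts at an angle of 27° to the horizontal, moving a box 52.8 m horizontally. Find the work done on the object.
W = F·d·cosθ = (452.7)(52.8)cos(27°) = 21300 J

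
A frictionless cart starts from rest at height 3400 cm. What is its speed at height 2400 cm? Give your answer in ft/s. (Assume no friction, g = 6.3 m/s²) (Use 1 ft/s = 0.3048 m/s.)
Convert to SI: h₁−h₂ = 10.0 m
mgh₁ = mgh₂ + ½mv² ⇒ v = √(2g(h₁−h₂)) = √(2·6.3·10.0) = 11.225 m/s = 36.83 ft/s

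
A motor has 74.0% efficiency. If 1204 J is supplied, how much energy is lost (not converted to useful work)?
W_lost = W_in(1 − η) = 1204·(1 − 0.74) = 313.0 J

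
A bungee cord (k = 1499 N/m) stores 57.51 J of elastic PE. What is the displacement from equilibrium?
x = √(2·PE/k) = √(2·57.51/1499) = 0.277 m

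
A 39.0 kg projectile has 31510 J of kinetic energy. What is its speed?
v = √(2·KE/m) = √(2·31510/39.0) = 40.2 m/s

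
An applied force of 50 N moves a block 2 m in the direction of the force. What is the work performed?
W = F·d = (50)(2) = 100.0 J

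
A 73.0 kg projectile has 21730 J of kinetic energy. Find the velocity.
v = √(2·KE/m) = √(2·21730/73.0) = 24.4 m/s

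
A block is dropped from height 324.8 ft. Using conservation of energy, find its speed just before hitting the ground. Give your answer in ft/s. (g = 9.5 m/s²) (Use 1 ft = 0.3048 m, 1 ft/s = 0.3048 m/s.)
Convert to SI: h = 98.999 m
mgh = ½mv² ⇒ v = √(2gh) = √(2·9.5·98.999) = 43.3703 m/s = 142.3 ft/s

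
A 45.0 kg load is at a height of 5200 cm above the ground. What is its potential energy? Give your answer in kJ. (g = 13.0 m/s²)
Convert to SI: m = 45.0 kg, h = 52.0 m
PE = mgh = (45.0)(13.0)(52.0) = 30420.0 J = 30.42 kJ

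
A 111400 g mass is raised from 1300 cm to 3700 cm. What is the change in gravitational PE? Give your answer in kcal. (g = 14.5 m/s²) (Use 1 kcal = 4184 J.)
Convert to SI: m = 111.4 kg, Δh = 24.0 m
ΔPE = mgΔh = (111.4)(14.5)(24.0) = 38767.2 J = 9.266 kcal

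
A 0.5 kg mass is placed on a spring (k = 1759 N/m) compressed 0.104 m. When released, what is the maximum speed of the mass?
½kx² = ½mv² ⇒ v = x√(k/m) = (0.104)√(1759/0.5) = 6.169 m/s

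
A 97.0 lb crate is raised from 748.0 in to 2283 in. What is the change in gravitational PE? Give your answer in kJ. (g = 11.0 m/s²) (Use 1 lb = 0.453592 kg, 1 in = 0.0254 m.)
Convert to SI: m = 43.9984 kg, Δh = 38.989 m
ΔPE = mgΔh = (43.9984)(11.0)(38.989) = 18870.0 J = 18.87 kJ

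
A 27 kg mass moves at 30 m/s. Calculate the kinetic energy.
KE = ½mv² = ½(27)(30)² = 12150.0 J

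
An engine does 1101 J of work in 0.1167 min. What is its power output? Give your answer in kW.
Convert to SI: W = 1101.0 J, t = 7.002 s
P = W/t = 1101.0/7.002 = 157.241 W = 0.1572 kW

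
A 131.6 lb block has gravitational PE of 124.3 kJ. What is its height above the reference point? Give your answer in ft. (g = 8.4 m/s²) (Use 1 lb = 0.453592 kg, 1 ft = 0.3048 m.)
Convert to SI: m = 59.6927 kg, PE = 124300 J
h = PE/(mg) = 124300/(59.6927·8.4) = 247.897 m = 813.3 ft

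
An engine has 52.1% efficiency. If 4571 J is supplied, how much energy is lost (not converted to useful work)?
W_lost = W_in(1 − η) = 4571·(1 − 0.521) = 2190 J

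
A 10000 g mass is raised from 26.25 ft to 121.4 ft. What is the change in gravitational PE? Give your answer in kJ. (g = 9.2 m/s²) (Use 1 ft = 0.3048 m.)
Convert to SI: m = 10.0 kg, Δh = 29.0017 m
ΔPE = mgΔh = (10.0)(9.2)(29.0017) = 2668.16 J = 2.668 kJ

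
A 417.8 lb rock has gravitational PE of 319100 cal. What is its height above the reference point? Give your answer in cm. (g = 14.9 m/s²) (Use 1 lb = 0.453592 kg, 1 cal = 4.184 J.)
Convert to SI: m = 189.511 kg, PE = 1335110 J
h = PE/(mg) = 1335110/(189.511·14.9) = 472.823 m = 47280 cm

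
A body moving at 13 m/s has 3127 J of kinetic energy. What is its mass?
m = 2·KE/v² = 2·3127/(13)² = 37.01 kg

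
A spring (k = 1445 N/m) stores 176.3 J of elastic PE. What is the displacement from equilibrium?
x = √(2·PE/k) = √(2·176.3/1445) = 0.494 m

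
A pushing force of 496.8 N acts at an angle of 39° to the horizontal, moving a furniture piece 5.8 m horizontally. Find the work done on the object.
W = F·d·cosθ = (496.8)(5.8)cos(39°) = 2239 J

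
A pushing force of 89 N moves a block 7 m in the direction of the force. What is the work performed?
W = F·d = (89)(7) = 623.0 J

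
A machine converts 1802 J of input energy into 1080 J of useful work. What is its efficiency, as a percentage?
η = W_out/W_in = 1080/1802 = 59.93%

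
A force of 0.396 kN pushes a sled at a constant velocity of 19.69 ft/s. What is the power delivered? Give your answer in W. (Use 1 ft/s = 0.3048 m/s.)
Convert to SI: F = 396.0 N, v = 6.00151 m/s
P = Fv = (396.0)(6.00151) = 2377 W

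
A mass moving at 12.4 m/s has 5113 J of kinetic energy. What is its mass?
m = 2·KE/v² = 2·5113/(12.4)² = 66.51 kg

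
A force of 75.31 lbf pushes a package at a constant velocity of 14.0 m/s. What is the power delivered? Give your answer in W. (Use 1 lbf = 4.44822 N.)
Convert to SI: F = 334.995 N, v = 14.0 m/s
P = Fv = (334.995)(14.0) = 4690 W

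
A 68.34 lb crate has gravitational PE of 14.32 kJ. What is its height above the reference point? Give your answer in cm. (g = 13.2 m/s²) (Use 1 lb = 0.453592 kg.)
Convert to SI: m = 30.9985 kg, PE = 14320.0 J
h = PE/(mg) = 14320.0/(30.9985·13.2) = 34.9968 m = 3500 cm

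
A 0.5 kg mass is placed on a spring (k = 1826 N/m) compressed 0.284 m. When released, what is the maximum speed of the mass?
½kx² = ½mv² ⇒ v = x√(k/m) = (0.284)√(1826/0.5) = 17.16 m/s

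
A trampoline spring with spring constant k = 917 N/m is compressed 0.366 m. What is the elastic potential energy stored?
PE = ½kx² = ½(917)(0.366)² = 61.42 J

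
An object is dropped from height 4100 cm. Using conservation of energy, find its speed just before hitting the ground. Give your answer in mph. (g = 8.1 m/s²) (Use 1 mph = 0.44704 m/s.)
Convert to SI: h = 41.0 m
mgh = ½mv² ⇒ v = √(2gh) = √(2·8.1·41.0) = 25.7721 m/s = 57.65 mph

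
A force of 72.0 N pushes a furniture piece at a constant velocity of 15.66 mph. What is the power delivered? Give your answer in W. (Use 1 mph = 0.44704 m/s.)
Convert to SI: F = 72.0 N, v = 7.00065 m/s
P = Fv = (72.0)(7.00065) = 504.0 W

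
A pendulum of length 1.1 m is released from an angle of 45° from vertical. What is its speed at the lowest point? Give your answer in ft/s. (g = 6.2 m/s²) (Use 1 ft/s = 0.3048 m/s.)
h = L(1 − cosθ) = 1.1(1 − cos45°) = 0.322183 m
v = √(2gh) = √(2·6.2·0.322183) = 1.99877 m/s = 6.558 ft/s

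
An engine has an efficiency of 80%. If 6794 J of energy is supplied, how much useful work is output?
W_out = η·W_in = 0.8·6794 = 5435.2 J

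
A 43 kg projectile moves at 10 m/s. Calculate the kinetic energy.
KE = ½mv² = ½(43)(10)² = 2150.0 J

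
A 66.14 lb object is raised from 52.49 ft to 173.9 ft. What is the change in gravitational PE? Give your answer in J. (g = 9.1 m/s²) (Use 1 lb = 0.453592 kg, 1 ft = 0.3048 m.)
Convert to SI: m = 30.0006 kg, Δh = 37.0058 m
ΔPE = mgΔh = (30.0006)(9.1)(37.0058) = 10100 J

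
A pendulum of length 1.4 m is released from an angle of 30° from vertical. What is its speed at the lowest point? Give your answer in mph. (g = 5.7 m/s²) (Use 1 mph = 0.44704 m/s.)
h = L(1 − cosθ) = 1.4(1 − cos30°) = 0.187564 m
v = √(2gh) = √(2·5.7·0.187564) = 1.46227 m/s = 3.271 mph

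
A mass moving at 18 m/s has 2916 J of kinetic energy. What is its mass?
m = 2·KE/v² = 2·2916/(18)² = 18.0 kg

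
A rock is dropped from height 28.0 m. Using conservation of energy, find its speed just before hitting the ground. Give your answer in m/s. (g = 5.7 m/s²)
mgh = ½mv² ⇒ v = √(2gh) = √(2·5.7·28.0) = 17.87 m/s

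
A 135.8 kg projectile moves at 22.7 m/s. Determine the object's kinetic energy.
KE = ½mv² = ½(135.8)(22.7)² = 34990 J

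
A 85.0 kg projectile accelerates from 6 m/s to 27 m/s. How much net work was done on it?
W = ΔKE = ½m(v₂² − v₁²) = ½(85.0)(27² − 6²) = 29452.5 J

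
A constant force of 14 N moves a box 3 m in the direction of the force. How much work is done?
W = F·d = (14)(3) = 42.0 J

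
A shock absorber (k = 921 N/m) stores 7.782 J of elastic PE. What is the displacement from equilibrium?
x = √(2·PE/k) = √(2·7.782/921) = 0.13 m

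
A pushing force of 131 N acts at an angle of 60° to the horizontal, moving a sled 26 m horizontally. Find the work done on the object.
W = F·d·cosθ = (131)(26)cos(60°) = 1703 J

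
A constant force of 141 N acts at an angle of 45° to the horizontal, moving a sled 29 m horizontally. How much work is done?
W = F·d·cosθ = (141)(29)cos(45°) = 2891 J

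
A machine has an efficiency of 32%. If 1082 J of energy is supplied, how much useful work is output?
W_out = η·W_in = 0.32·1082 = 346.24 J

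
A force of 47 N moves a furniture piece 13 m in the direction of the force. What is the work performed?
W = F·d = (47)(13) = 611.0 J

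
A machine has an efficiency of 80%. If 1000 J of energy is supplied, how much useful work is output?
W_out = η·W_in = 0.8·1000 = 800.0 J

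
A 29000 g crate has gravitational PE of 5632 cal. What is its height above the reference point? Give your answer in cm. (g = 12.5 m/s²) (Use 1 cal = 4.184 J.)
Convert to SI: m = 29.0 kg, PE = 23564.3 J
h = PE/(mg) = 23564.3/(29.0·12.5) = 65.0049 m = 6500 cm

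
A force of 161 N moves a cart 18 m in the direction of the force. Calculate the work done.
W = F·d = (161)(18) = 2898 J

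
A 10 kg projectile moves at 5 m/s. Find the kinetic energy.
KE = ½mv² = ½(10)(5)² = 125.0 J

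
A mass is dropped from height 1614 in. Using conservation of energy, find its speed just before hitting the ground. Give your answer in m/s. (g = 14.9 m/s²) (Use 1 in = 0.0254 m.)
Convert to SI: h = 40.9956 m
mgh = ½mv² ⇒ v = √(2gh) = √(2·14.9·40.9956) = 34.95 m/s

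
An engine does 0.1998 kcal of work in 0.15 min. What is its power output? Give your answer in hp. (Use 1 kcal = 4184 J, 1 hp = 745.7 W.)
Convert to SI: W = 835.963 J, t = 9.0 s
P = W/t = 835.963/9.0 = 92.8848 W = 0.1246 hp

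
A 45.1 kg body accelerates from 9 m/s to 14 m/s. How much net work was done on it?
W = ΔKE = ½m(v₂² − v₁²) = ½(45.1)(14² − 9²) = 2593.25 J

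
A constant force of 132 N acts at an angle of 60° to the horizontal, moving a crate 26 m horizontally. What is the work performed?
W = F·d·cosθ = (132)(26)cos(60°) = 1716 J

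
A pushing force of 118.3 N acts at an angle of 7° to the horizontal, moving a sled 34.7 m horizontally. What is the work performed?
W = F·d·cosθ = (118.3)(34.7)cos(7°) = 4074 J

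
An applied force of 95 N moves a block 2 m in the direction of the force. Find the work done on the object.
W = F·d = (95)(2) = 190.0 J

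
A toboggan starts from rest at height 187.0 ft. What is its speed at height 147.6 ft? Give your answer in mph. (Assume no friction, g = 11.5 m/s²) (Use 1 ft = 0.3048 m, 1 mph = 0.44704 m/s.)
Convert to SI: h₁−h₂ = 12.0091 m
mgh₁ = mgh₂ + ½mv² ⇒ v = √(2g(h₁−h₂)) = √(2·11.5·12.0091) = 16.6196 m/s = 37.18 mph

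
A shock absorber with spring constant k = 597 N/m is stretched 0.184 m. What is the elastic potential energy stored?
PE = ½kx² = ½(597)(0.184)² = 10.11 J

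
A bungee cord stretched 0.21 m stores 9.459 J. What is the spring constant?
k = 2·PE/x² = 2·9.459/(0.21)² = 429.0 N/m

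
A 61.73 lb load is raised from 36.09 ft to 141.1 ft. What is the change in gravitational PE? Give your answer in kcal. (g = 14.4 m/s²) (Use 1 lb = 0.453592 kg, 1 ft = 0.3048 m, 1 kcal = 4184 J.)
Convert to SI: m = 28.0002 kg, Δh = 32.007 m
ΔPE = mgΔh = (28.0002)(14.4)(32.007) = 12905.3 J = 3.084 kcal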